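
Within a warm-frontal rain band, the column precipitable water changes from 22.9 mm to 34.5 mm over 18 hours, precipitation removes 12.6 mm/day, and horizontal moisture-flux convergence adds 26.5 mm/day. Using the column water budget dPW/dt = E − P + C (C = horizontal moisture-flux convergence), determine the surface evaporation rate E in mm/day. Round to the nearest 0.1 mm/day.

dPW/dt = (34.5 − 22.9) mm / (18/24 day) = +15.467 mm/day.
E = dPW/dt + P − C = (+15.467) + 12.6 − (26.5) = 1.6 mm/day.

E ≈ 1.6 mm/day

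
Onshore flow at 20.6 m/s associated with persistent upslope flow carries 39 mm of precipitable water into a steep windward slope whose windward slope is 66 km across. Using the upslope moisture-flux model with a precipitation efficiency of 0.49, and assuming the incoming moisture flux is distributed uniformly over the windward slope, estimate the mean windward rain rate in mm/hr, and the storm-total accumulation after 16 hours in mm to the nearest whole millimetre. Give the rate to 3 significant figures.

Incoming column moisture flux per unit ridge length: F = V × PW = 20.6 × 39 = 803.4 mm·m/s.
Spread over the 66 km slope with efficiency ε = 0.49: R = ε·F/W = 0.49 × 803.4 / 66000 m = 5.965e-03 mm/s.
R = 5.965e-03 × 3600 = 21.5 mm/hr.
Over 16 h: total = 21.5 × 16 = 344 mm.

R ≈ 21.5 mm/hr; total ≈ 344 mm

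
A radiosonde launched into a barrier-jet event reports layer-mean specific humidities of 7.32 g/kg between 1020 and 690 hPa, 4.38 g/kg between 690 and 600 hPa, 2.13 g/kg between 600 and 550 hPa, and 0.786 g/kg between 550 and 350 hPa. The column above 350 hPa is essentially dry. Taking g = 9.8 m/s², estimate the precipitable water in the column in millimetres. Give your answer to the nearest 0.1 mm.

PW ≈ 31.4 mm

Precipitable water is the column-integrated vapour mass per unit area: PW = (1/g) Σ q̄ Δp, with q in kg/kg and Δp in Pa (1 kg/m² of water = 1 mm).
Layer 1020–690 hPa: Δp = 330 hPa = 33000 Pa, q̄ = 0.00732 kg/kg → 0.00732 × 33000 / 9.8 = 24.65 mm
Layer 690–600 hPa: Δp = 90 hPa = 9000 Pa, q̄ = 0.00438 kg/kg → 0.00438 × 9000 / 9.8 = 4.02 mm
Layer 600–550 hPa: Δp = 50 hPa = 5000 Pa, q̄ = 0.00213 kg/kg → 0.00213 × 5000 / 9.8 = 1.09 mm
Layer 550–350 hPa: Δp = 200 hPa = 20000 Pa, q̄ = 0.000786 kg/kg → 0.000786 × 20000 / 9.8 = 1.60 mm
PW = 24.65 + 4.02 + 1.09 + 1.60 = 31.36 ≈ 31.4 mm.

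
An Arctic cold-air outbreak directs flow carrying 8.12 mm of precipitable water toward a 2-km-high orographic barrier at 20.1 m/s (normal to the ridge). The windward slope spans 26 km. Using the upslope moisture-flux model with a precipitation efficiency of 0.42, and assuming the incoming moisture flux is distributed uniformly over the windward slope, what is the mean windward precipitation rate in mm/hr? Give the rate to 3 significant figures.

R ≈ 9.49 mm/hr

Incoming column moisture flux per unit ridge length: F = V × PW = 20.1 × 8.12 = 163.212 mm·m/s.
Spread over the 26 km slope with efficiency ε = 0.42: R = ε·F/W = 0.42 × 163.212 / 26000 m = 2.637e-03 mm/s.
R = 2.637e-03 × 3600 = 9.49 mm/hr.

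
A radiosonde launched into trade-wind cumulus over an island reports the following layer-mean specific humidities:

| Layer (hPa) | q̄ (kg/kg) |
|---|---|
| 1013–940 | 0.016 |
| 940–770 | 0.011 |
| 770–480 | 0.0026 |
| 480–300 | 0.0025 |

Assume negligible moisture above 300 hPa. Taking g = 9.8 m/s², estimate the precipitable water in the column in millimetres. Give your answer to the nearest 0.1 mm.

Precipitable water is the column-integrated vapour mass per unit area: PW = (1/g) Σ q̄ Δp, with q in kg/kg and Δp in Pa (1 kg/m² of water = 1 mm).
Layer 1013–940 hPa: Δp = 73 hPa = 7300 Pa, q̄ = 0.016 kg/kg → 0.016 × 7300 / 9.8 = 11.92 mm
Layer 940–770 hPa: Δp = 170 hPa = 17000 Pa, q̄ = 0.011 kg/kg → 0.011 × 17000 / 9.8 = 19.08 mm
Layer 770–480 hPa: Δp = 290 hPa = 29000 Pa, q̄ = 0.0026 kg/kg → 0.0026 × 29000 / 9.8 = 7.69 mm
Layer 480–300 hPa: Δp = 180 hPa = 18000 Pa, q̄ = 0.0025 kg/kg → 0.0025 × 18000 / 9.8 = 4.59 mm
PW = 11.92 + 19.08 + 7.69 + 4.59 = 43.28 ≈ 43.3 mm.

PW ≈ 43.3 mm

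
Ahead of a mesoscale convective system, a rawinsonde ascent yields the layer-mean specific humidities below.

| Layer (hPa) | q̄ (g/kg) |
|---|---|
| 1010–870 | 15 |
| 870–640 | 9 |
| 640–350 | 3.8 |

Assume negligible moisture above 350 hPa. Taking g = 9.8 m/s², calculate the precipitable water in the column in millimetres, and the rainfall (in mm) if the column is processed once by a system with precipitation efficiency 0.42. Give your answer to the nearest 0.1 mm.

PW ≈ 53.8 mm; rainfall ≈ 22.6 mm

Precipitable water is the column-integrated vapour mass per unit area: PW = (1/g) Σ q̄ Δp, with q in kg/kg and Δp in Pa (1 kg/m² of water = 1 mm).
Layer 1010–870 hPa: Δp = 140 hPa = 14000 Pa, q̄ = 0.015 kg/kg → 0.015 × 14000 / 9.8 = 21.43 mm
Layer 870–640 hPa: Δp = 230 hPa = 23000 Pa, q̄ = 0.009 kg/kg → 0.009 × 23000 / 9.8 = 21.12 mm
Layer 640–350 hPa: Δp = 290 hPa = 29000 Pa, q̄ = 0.0038 kg/kg → 0.0038 × 29000 / 9.8 = 11.24 mm
PW = 21.43 + 21.12 + 11.24 = 53.79 ≈ 53.8 mm.
Rainfall = ε × PW = 0.42 × 53.8 = 22.6 mm.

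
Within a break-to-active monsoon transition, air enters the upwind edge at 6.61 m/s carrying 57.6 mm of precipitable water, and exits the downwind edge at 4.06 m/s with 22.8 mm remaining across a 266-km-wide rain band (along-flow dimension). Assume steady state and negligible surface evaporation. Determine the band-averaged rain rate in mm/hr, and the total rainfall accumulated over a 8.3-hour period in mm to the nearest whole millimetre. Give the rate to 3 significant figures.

R ≈ 3.90 mm/hr; total ≈ 32 mm

Column moisture flux per unit crosswind length is F = V × PW.
Inflow: F_in = 6.61 × 57.6 = 380.736 mm·m/s
Outflow: F_out = 4.06 × 22.8 = 92.568 mm·m/s
Steady-state rate R = (F_in − F_out)/L = (380.736 − 92.568) / 266000 m = 1.083e-03 mm/s.
R = 1.083e-03 × 3600 = 3.90 mm/hr.
Over 8.3 h: total = 3.90 × 8.3 = 32.37 ≈ 32 mm.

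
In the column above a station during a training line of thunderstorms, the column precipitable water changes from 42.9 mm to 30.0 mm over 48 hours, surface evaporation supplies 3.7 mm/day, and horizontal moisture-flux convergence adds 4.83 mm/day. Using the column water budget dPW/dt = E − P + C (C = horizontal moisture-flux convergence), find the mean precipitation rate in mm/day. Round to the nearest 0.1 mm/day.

P ≈ 15.0 mm/day

dPW/dt = (30.0 − 42.9) mm / (48/24 day) = -6.450 mm/day.
P = E + C − dPW/dt = 3.7 + (4.83) − (-6.450) = 15.0 mm/day.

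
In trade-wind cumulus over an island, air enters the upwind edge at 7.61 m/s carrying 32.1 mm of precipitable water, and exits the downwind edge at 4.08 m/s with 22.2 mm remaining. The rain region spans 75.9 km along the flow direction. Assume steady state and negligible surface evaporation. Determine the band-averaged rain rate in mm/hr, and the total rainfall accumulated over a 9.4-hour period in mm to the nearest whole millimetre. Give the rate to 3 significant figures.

R ≈ 7.29 mm/hr; total ≈ 69 mm

Column moisture flux per unit crosswind length is F = V × PW.
Inflow: F_in = 7.61 × 32.1 = 244.281 mm·m/s
Outflow: F_out = 4.08 × 22.2 = 90.576 mm·m/s
Steady-state rate R = (F_in − F_out)/L = (244.281 − 90.576) / 75900 m = 2.025e-03 mm/s.
R = 2.025e-03 × 3600 = 7.29 mm/hr.
Over 9.4 h: total = 7.29 × 9.4 = 68.526 ≈ 69 mm.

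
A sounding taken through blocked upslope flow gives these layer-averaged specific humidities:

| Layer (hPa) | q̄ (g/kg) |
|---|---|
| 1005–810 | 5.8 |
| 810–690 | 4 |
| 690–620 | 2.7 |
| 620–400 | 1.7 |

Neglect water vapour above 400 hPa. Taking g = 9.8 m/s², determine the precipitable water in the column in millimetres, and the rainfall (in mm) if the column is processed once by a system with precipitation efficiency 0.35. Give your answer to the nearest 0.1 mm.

PW ≈ 22.2 mm; rainfall ≈ 7.8 mm

Precipitable water is the column-integrated vapour mass per unit area: PW = (1/g) Σ q̄ Δp, with q in kg/kg and Δp in Pa (1 kg/m² of water = 1 mm).
Layer 1005–810 hPa: Δp = 195 hPa = 19500 Pa, q̄ = 0.0058 kg/kg → 0.0058 × 19500 / 9.8 = 11.54 mm
Layer 810–690 hPa: Δp = 120 hPa = 12000 Pa, q̄ = 0.004 kg/kg → 0.004 × 12000 / 9.8 = 4.90 mm
Layer 690–620 hPa: Δp = 70 hPa = 7000 Pa, q̄ = 0.0027 kg/kg → 0.0027 × 7000 / 9.8 = 1.93 mm
Layer 620–400 hPa: Δp = 220 hPa = 22000 Pa, q̄ = 0.0017 kg/kg → 0.0017 × 22000 / 9.8 = 3.82 mm
PW = 11.54 + 4.90 + 1.93 + 3.82 = 22.19 ≈ 22.2 mm.
Rainfall = ε × PW = 0.35 × 22.2 = 7.8 mm.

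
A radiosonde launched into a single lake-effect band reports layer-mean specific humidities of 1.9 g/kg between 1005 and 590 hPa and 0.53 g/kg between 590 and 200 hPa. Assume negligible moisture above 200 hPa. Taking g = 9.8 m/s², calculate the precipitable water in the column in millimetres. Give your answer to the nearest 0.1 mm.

PW ≈ 10.2 mm

Precipitable water is the column-integrated vapour mass per unit area: PW = (1/g) Σ q̄ Δp, with q in kg/kg and Δp in Pa (1 kg/m² of water = 1 mm).
Layer 1005–590 hPa: Δp = 415 hPa = 41500 Pa, q̄ = 0.0019 kg/kg → 0.0019 × 41500 / 9.8 = 8.05 mm
Layer 590–200 hPa: Δp = 390 hPa = 39000 Pa, q̄ = 0.00053 kg/kg → 0.00053 × 39000 / 9.8 = 2.11 mm
PW = 8.05 + 2.11 = 10.16 ≈ 10.2 mm.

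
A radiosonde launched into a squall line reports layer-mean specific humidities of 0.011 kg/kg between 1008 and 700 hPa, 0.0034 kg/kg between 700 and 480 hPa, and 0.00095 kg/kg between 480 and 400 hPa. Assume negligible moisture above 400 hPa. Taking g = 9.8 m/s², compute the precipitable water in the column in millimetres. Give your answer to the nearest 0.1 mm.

Precipitable water is the column-integrated vapour mass per unit area: PW = (1/g) Σ q̄ Δp, with q in kg/kg and Δp in Pa (1 kg/m² of water = 1 mm).
Layer 1008–700 hPa: Δp = 308 hPa = 30800 Pa, q̄ = 0.011 kg/kg → 0.011 × 30800 / 9.8 = 34.57 mm
Layer 700–480 hPa: Δp = 220 hPa = 22000 Pa, q̄ = 0.0034 kg/kg → 0.0034 × 22000 / 9.8 = 7.63 mm
Layer 480–400 hPa: Δp = 80 hPa = 8000 Pa, q̄ = 0.00095 kg/kg → 0.00095 × 8000 / 9.8 = 0.78 mm
PW = 34.57 + 7.63 + 0.78 = 42.98 ≈ 43.0 mm.

PW ≈ 43.0 mm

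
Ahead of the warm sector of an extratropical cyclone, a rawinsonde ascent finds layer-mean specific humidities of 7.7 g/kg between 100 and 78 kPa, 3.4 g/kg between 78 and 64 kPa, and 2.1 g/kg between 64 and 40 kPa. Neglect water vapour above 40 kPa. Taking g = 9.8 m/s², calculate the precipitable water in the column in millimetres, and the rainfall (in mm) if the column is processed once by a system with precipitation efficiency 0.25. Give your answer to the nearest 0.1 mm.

Precipitable water is the column-integrated vapour mass per unit area: PW = (1/g) Σ q̄ Δp, with q in kg/kg and Δp in Pa (1 kg/m² of water = 1 mm).
Layer 100–78 kPa: Δp = 220 hPa = 22000 Pa, q̄ = 0.0077 kg/kg → 0.0077 × 22000 / 9.8 = 17.29 mm
Layer 78–64 kPa: Δp = 140 hPa = 14000 Pa, q̄ = 0.0034 kg/kg → 0.0034 × 14000 / 9.8 = 4.86 mm
Layer 64–40 kPa: Δp = 240 hPa = 24000 Pa, q̄ = 0.0021 kg/kg → 0.0021 × 24000 / 9.8 = 5.14 mm
PW = 17.29 + 4.86 + 5.14 = 27.29 ≈ 27.3 mm.
Rainfall = ε × PW = 0.25 × 27.3 = 6.8 mm.

PW ≈ 27.3 mm; rainfall ≈ 6.8 mm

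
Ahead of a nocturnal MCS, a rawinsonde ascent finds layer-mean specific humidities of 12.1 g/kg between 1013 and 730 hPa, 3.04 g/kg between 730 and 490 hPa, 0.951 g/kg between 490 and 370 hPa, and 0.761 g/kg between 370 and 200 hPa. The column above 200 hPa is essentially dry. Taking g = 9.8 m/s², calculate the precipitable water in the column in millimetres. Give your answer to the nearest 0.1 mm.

PW ≈ 44.9 mm

Precipitable water is the column-integrated vapour mass per unit area: PW = (1/g) Σ q̄ Δp, with q in kg/kg and Δp in Pa (1 kg/m² of water = 1 mm).
Layer 1013–730 hPa: Δp = 283 hPa = 28300 Pa, q̄ = 0.0121 kg/kg → 0.0121 × 28300 / 9.8 = 34.94 mm
Layer 730–490 hPa: Δp = 240 hPa = 24000 Pa, q̄ = 0.00304 kg/kg → 0.00304 × 24000 / 9.8 = 7.44 mm
Layer 490–370 hPa: Δp = 120 hPa = 12000 Pa, q̄ = 0.000951 kg/kg → 0.000951 × 12000 / 9.8 = 1.16 mm
Layer 370–200 hPa: Δp = 170 hPa = 17000 Pa, q̄ = 0.000761 kg/kg → 0.000761 × 17000 / 9.8 = 1.32 mm
PW = 34.94 + 7.44 + 1.16 + 1.32 = 44.86 ≈ 44.9 mm.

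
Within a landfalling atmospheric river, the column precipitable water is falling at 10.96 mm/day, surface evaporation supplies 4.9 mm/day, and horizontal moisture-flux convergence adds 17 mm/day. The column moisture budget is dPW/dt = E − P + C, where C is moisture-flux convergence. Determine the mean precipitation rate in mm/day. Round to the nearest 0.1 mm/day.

dPW/dt = -10.96 mm/day.
P = E + C − dPW/dt = 4.9 + (17) − (-10.96) = 32.9 mm/day.

P ≈ 32.9 mm/day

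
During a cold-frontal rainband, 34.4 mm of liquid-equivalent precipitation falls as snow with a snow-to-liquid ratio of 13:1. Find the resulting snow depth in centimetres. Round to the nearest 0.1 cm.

snow depth ≈ 44.7 cm

Snow depth = liquid × ratio = 34.4 mm × 13 = 447.2 mm = 44.7 cm.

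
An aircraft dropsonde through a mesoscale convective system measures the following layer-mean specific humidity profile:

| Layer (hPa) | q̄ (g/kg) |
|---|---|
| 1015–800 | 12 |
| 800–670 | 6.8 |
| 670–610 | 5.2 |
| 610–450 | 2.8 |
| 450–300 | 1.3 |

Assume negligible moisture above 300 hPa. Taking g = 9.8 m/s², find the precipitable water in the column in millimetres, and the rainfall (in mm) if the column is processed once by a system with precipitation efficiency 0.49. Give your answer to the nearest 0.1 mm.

Precipitable water is the column-integrated vapour mass per unit area: PW = (1/g) Σ q̄ Δp, with q in kg/kg and Δp in Pa (1 kg/m² of water = 1 mm).
Layer 1015–800 hPa: Δp = 215 hPa = 21500 Pa, q̄ = 0.012 kg/kg → 0.012 × 21500 / 9.8 = 26.33 mm
Layer 800–670 hPa: Δp = 130 hPa = 13000 Pa, q̄ = 0.0068 kg/kg → 0.0068 × 13000 / 9.8 = 9.02 mm
Layer 670–610 hPa: Δp = 60 hPa = 6000 Pa, q̄ = 0.0052 kg/kg → 0.0052 × 6000 / 9.8 = 3.18 mm
Layer 610–450 hPa: Δp = 160 hPa = 16000 Pa, q̄ = 0.0028 kg/kg → 0.0028 × 16000 / 9.8 = 4.57 mm
Layer 450–300 hPa: Δp = 150 hPa = 15000 Pa, q̄ = 0.0013 kg/kg → 0.0013 × 15000 / 9.8 = 1.99 mm
PW = 26.33 + 9.02 + 3.18 + 4.57 + 1.99 = 45.09 ≈ 45.1 mm.
Rainfall = ε × PW = 0.49 × 45.1 = 22.1 mm.

PW ≈ 45.1 mm; rainfall ≈ 22.1 mm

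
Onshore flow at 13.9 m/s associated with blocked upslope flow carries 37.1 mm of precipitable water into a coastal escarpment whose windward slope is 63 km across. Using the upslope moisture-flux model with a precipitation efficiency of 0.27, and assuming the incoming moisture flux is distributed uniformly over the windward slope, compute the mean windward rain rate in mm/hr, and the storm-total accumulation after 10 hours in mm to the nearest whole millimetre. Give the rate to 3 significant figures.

R ≈ 7.96 mm/hr; total ≈ 80 mm

Incoming column moisture flux per unit ridge length: F = V × PW = 13.9 × 37.1 = 515.69 mm·m/s.
Spread over the 63 km slope with efficiency ε = 0.27: R = ε·F/W = 0.27 × 515.69 / 63000 m = 2.210e-03 mm/s.
R = 2.210e-03 × 3600 = 7.96 mm/hr.
Over 10 h: total = 7.96 × 10 = 79.6 ≈ 80 mm.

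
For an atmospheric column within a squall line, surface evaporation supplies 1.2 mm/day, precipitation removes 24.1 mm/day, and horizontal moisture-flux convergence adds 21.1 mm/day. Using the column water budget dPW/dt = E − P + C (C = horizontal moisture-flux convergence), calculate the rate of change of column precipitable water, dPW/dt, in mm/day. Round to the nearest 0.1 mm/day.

dPW/dt ≈ -1.8 mm/day

dPW/dt = E − P + C = 1.2 − 24.1 + (21.1) = -1.8 mm/day.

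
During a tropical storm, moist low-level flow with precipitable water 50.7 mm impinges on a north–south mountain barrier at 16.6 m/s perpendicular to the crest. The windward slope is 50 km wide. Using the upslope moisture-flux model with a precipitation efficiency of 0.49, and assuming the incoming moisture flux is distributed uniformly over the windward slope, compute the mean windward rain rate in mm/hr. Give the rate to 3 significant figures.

Incoming column moisture flux per unit ridge length: F = V × PW = 16.6 × 50.7 = 841.62 mm·m/s.
Spread over the 50 km slope with efficiency ε = 0.49: R = ε·F/W = 0.49 × 841.62 / 50000 m = 8.248e-03 mm/s.
R = 8.248e-03 × 3600 = 29.7 mm/hr.

R ≈ 29.7 mm/hr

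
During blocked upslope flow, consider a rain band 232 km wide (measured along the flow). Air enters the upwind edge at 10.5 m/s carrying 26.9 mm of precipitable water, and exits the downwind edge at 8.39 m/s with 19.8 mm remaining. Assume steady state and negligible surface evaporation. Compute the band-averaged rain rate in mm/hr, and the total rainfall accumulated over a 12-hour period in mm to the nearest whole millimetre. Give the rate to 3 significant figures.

Column moisture flux per unit crosswind length is F = V × PW.
Inflow: F_in = 10.5 × 26.9 = 282.45 mm·m/s
Outflow: F_out = 8.39 × 19.8 = 166.122 mm·m/s
Steady-state rate R = (F_in − F_out)/L = (282.45 − 166.122) / 232000 m = 5.014e-04 mm/s.
R = 5.014e-04 × 3600 = 1.81 mm/hr.
Over 12 h: total = 1.81 × 12 = 21.72 ≈ 22 mm.

R ≈ 1.81 mm/hr; total ≈ 22 mm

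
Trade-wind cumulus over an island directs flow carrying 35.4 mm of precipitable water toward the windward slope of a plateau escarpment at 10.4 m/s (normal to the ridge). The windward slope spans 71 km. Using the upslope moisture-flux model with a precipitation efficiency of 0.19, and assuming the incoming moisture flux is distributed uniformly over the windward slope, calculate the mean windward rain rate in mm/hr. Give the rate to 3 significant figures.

Incoming column moisture flux per unit ridge length: F = V × PW = 10.4 × 35.4 = 368.16 mm·m/s.
Spread over the 71 km slope with efficiency ε = 0.19: R = ε·F/W = 0.19 × 368.16 / 71000 m = 9.852e-04 mm/s.
R = 9.852e-04 × 3600 = 3.55 mm/hr.

R ≈ 3.55 mm/hr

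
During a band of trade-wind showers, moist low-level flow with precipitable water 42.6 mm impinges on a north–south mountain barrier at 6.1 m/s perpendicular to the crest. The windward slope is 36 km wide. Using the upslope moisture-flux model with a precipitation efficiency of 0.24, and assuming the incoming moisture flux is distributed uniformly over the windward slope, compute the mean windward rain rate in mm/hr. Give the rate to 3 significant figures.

Incoming column moisture flux per unit ridge length: F = V × PW = 6.1 × 42.6 = 259.86 mm·m/s.
Spread over the 36 km slope with efficiency ε = 0.24: R = ε·F/W = 0.24 × 259.86 / 36000 m = 1.732e-03 mm/s.
R = 1.732e-03 × 3600 = 6.24 mm/hr.

R ≈ 6.24 mm/hr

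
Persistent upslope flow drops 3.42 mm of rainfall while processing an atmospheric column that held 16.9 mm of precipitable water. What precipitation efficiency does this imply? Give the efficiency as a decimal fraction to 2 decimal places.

ε ≈ 0.20

ε = rainfall / PW = 3.42 / 16.9 = 0.20.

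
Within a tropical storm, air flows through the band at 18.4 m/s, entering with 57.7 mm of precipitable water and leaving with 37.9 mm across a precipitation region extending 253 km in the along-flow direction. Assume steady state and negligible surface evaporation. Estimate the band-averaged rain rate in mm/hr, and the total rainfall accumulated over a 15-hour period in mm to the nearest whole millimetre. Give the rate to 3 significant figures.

R ≈ 5.18 mm/hr; total ≈ 78 mm

Column moisture flux per unit crosswind length is F = V × PW.
Inflow: F_in = 18.4 × 57.7 = 1061.68 mm·m/s
Outflow: F_out = 18.4 × 37.9 = 697.36 mm·m/s
Steady-state rate R = (F_in − F_out)/L = (1061.68 − 697.36) / 253000 m = 1.440e-03 mm/s.
R = 1.440e-03 × 3600 = 5.18 mm/hr.
Over 15 h: total = 5.18 × 15 = 77.7 ≈ 78 mm.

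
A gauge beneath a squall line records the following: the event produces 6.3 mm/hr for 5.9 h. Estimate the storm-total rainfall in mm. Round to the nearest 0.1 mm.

Total = Σ Rᵢ Δtᵢ = 6.3 × 5.9
      = 37.17 = 37.2 mm.

total ≈ 37.2 mm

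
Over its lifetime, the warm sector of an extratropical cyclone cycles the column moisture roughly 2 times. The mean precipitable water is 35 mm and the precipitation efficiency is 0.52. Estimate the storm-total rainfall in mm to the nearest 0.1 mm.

rainfall ≈ 36.4 mm

Each cycle deposits ε × PW = 0.52 × 35 = 18.2 mm.
Over 2 cycles: 2 × 18.2 = 36.4 mm.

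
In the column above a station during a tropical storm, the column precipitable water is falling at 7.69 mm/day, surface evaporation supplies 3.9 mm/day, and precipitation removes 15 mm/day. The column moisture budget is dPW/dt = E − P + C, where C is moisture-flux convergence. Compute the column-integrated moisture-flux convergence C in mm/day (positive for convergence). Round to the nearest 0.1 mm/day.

C ≈ 3.4 mm/day

dPW/dt = -7.69 mm/day.
C = dPW/dt − E + P = (-7.69) − 3.9 + 15 = 3.4 mm/day.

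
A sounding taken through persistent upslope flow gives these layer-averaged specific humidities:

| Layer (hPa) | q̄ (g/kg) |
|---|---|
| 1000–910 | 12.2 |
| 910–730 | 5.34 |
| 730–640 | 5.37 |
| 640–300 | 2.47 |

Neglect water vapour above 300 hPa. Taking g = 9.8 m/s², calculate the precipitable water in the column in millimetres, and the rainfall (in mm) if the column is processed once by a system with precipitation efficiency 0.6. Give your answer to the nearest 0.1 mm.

Precipitable water is the column-integrated vapour mass per unit area: PW = (1/g) Σ q̄ Δp, with q in kg/kg and Δp in Pa (1 kg/m² of water = 1 mm).
Layer 1000–910 hPa: Δp = 90 hPa = 9000 Pa, q̄ = 0.0122 kg/kg → 0.0122 × 9000 / 9.8 = 11.20 mm
Layer 910–730 hPa: Δp = 180 hPa = 18000 Pa, q̄ = 0.00534 kg/kg → 0.00534 × 18000 / 9.8 = 9.81 mm
Layer 730–640 hPa: Δp = 90 hPa = 9000 Pa, q̄ = 0.00537 kg/kg → 0.00537 × 9000 / 9.8 = 4.93 mm
Layer 640–300 hPa: Δp = 340 hPa = 34000 Pa, q̄ = 0.00247 kg/kg → 0.00247 × 34000 / 9.8 = 8.57 mm
PW = 11.20 + 9.81 + 4.93 + 8.57 = 34.51 ≈ 34.5 mm.
Rainfall = ε × PW = 0.6 × 34.5 = 20.7 mm.

PW ≈ 34.5 mm; rainfall ≈ 20.7 mm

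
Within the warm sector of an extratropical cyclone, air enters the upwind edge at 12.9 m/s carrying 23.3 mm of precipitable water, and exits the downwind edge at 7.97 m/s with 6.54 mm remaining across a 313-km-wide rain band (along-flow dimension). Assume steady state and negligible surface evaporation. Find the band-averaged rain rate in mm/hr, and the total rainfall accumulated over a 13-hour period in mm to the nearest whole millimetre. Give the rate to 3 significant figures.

R ≈ 2.86 mm/hr; total ≈ 37 mm

Column moisture flux per unit crosswind length is F = V × PW.
Inflow: F_in = 12.9 × 23.3 = 300.57 mm·m/s
Outflow: F_out = 7.97 × 6.54 = 52.1238 mm·m/s
Steady-state rate R = (F_in − F_out)/L = (300.57 − 52.1238) / 313000 m = 7.938e-04 mm/s.
R = 7.938e-04 × 3600 = 2.86 mm/hr.
Over 13 h: total = 2.86 × 13 = 37.18 ≈ 37 mm.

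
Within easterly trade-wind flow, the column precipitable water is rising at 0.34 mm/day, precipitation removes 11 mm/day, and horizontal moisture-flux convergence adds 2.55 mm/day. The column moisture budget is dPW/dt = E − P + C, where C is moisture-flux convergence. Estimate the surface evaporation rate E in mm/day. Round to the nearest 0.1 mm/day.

E ≈ 8.8 mm/day

dPW/dt = +0.34 mm/day.
E = dPW/dt + P − C = (+0.34) + 11 − (2.55) = 8.8 mm/day.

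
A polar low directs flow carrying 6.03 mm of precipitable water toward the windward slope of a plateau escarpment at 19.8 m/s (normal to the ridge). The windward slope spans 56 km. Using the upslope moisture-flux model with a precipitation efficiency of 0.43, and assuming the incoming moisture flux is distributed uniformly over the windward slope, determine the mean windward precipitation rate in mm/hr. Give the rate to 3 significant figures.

Incoming column moisture flux per unit ridge length: F = V × PW = 19.8 × 6.03 = 119.394 mm·m/s.
Spread over the 56 km slope with efficiency ε = 0.43: R = ε·F/W = 0.43 × 119.394 / 56000 m = 9.168e-04 mm/s.
R = 9.168e-04 × 3600 = 3.30 mm/hr.

R ≈ 3.30 mm/hr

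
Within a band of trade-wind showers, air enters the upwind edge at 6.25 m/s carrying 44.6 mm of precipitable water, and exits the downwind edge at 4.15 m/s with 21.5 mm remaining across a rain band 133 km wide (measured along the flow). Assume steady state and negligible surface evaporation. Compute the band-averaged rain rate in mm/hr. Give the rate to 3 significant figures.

R ≈ 5.13 mm/hr

Column moisture flux per unit crosswind length is F = V × PW.
Inflow: F_in = 6.25 × 44.6 = 278.75 mm·m/s
Outflow: F_out = 4.15 × 21.5 = 89.225 mm·m/s
Steady-state rate R = (F_in − F_out)/L = (278.75 − 89.225) / 133000 m = 1.425e-03 mm/s.
R = 1.425e-03 × 3600 = 5.13 mm/hr.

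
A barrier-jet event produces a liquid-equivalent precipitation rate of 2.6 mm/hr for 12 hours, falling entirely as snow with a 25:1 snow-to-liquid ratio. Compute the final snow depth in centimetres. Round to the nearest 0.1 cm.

snow depth ≈ 78.0 cm

Liquid-equivalent depth = 2.6 × 12 = 31.2 mm.
Snow depth = 31.2 mm × 25 = 780 mm = 78.0 cm.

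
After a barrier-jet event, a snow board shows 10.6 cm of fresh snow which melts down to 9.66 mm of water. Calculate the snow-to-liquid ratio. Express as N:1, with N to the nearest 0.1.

Ratio = snow depth / SWE = 106 mm / 9.66 mm = 11.0, i.e. 11.0:1.

ratio ≈ 11.0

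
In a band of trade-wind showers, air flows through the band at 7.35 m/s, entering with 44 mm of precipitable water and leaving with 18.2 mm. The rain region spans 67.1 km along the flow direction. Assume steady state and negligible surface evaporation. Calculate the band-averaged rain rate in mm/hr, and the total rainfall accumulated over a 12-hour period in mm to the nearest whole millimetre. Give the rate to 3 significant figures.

R ≈ 10.2 mm/hr; total ≈ 122 mm

Column moisture flux per unit crosswind length is F = V × PW.
Inflow: F_in = 7.35 × 44 = 323.4 mm·m/s
Outflow: F_out = 7.35 × 18.2 = 133.77 mm·m/s
Steady-state rate R = (F_in − F_out)/L = (323.4 − 133.77) / 67100 m = 2.826e-03 mm/s.
R = 2.826e-03 × 3600 = 10.2 mm/hr.
Over 12 h: total = 10.2 × 12 = 122.4 ≈ 122 mm.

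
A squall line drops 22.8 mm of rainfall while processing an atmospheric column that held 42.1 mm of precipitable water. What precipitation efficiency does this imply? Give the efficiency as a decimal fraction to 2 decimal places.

ε = rainfall / PW = 22.8 / 42.1 = 0.54.

ε ≈ 0.54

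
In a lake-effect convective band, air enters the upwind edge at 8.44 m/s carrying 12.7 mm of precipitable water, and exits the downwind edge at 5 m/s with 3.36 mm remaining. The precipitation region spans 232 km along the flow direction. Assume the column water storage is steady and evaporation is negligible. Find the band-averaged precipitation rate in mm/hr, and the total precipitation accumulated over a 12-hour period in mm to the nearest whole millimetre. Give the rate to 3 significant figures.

Column moisture flux per unit crosswind length is F = V × PW.
Inflow: F_in = 8.44 × 12.7 = 107.188 mm·m/s
Outflow: F_out = 5 × 3.36 = 16.8 mm·m/s
Steady-state rate R = (F_in − F_out)/L = (107.188 − 16.8) / 232000 m = 3.896e-04 mm/s.
R = 3.896e-04 × 3600 = 1.40 mm/hr.
Over 12 h: total = 1.40 × 12 = 16.8 ≈ 17 mm.

R ≈ 1.40 mm/hr; total ≈ 17 mm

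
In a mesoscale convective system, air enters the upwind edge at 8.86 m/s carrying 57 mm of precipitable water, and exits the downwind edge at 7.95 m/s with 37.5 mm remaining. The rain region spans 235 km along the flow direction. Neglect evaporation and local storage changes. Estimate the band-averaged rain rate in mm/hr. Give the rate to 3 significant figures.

R ≈ 3.17 mm/hr

Column moisture flux per unit crosswind length is F = V × PW.
Inflow: F_in = 8.86 × 57 = 505.02 mm·m/s
Outflow: F_out = 7.95 × 37.5 = 298.125 mm·m/s
Steady-state rate R = (F_in − F_out)/L = (505.02 − 298.125) / 235000 m = 8.804e-04 mm/s.
R = 8.804e-04 × 3600 = 3.17 mm/hr.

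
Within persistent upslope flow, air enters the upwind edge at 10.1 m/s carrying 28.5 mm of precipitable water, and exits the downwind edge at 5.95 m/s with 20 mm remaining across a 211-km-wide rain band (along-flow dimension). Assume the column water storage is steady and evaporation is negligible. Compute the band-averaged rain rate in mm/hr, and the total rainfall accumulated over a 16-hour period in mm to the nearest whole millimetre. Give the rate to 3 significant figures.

R ≈ 2.88 mm/hr; total ≈ 46 mm

Column moisture flux per unit crosswind length is F = V × PW.
Inflow: F_in = 10.1 × 28.5 = 287.85 mm·m/s
Outflow: F_out = 5.95 × 20 = 119 mm·m/s
Steady-state rate R = (F_in − F_out)/L = (287.85 − 119) / 211000 m = 8.002e-04 mm/s.
R = 8.002e-04 × 3600 = 2.88 mm/hr.
Over 16 h: total = 2.88 × 16 = 46.08 ≈ 46 mm.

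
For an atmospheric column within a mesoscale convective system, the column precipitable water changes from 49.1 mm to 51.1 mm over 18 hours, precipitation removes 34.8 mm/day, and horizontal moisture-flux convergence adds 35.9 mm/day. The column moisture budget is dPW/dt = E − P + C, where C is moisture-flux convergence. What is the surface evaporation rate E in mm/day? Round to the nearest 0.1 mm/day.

dPW/dt = (51.1 − 49.1) mm / (18/24 day) = +2.667 mm/day.
E = dPW/dt + P − C = (+2.667) + 34.8 − (35.9) = 1.6 mm/day.

E ≈ 1.6 mm/day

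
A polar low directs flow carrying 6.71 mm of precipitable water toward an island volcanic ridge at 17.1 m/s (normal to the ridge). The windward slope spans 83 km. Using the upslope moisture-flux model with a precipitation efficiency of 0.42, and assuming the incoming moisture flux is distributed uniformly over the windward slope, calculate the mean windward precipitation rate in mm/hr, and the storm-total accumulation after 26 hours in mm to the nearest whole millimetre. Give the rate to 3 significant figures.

Incoming column moisture flux per unit ridge length: F = V × PW = 17.1 × 6.71 = 114.741 mm·m/s.
Spread over the 83 km slope with efficiency ε = 0.42: R = ε·F/W = 0.42 × 114.741 / 83000 m = 5.806e-04 mm/s.
R = 5.806e-04 × 3600 = 2.09 mm/hr.
Over 26 h: total = 2.09 × 26 = 54.34 ≈ 54 mm.

R ≈ 2.09 mm/hr; total ≈ 54 mm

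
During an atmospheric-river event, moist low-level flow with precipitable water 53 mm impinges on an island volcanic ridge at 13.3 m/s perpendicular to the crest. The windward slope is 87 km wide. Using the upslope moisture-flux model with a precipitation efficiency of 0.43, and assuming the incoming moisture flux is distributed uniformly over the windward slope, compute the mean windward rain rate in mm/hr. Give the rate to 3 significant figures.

R ≈ 12.5 mm/hr

Incoming column moisture flux per unit ridge length: F = V × PW = 13.3 × 53 = 704.9 mm·m/s.
Spread over the 87 km slope with efficiency ε = 0.43: R = ε·F/W = 0.43 × 704.9 / 87000 m = 3.484e-03 mm/s.
R = 3.484e-03 × 3600 = 12.5 mm/hr.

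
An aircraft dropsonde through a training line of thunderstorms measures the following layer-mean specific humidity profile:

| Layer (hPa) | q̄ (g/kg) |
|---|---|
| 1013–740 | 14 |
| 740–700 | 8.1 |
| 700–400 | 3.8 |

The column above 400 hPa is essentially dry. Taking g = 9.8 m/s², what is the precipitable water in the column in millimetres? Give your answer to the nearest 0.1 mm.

Precipitable water is the column-integrated vapour mass per unit area: PW = (1/g) Σ q̄ Δp, with q in kg/kg and Δp in Pa (1 kg/m² of water = 1 mm).
Layer 1013–740 hPa: Δp = 273 hPa = 27300 Pa, q̄ = 0.014 kg/kg → 0.014 × 27300 / 9.8 = 39.00 mm
Layer 740–700 hPa: Δp = 40 hPa = 4000 Pa, q̄ = 0.0081 kg/kg → 0.0081 × 4000 / 9.8 = 3.31 mm
Layer 700–400 hPa: Δp = 300 hPa = 30000 Pa, q̄ = 0.0038 kg/kg → 0.0038 × 30000 / 9.8 = 11.63 mm
PW = 39.00 + 3.31 + 11.63 = 53.94 ≈ 53.9 mm.

PW ≈ 53.9 mm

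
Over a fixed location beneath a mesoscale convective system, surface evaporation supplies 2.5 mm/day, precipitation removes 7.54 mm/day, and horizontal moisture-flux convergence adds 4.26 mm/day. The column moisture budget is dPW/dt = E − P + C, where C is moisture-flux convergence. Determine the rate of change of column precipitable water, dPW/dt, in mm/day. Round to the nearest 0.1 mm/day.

dPW/dt = E − P + C = 2.5 − 7.54 + (4.26) = -0.8 mm/day.

dPW/dt ≈ -0.8 mm/day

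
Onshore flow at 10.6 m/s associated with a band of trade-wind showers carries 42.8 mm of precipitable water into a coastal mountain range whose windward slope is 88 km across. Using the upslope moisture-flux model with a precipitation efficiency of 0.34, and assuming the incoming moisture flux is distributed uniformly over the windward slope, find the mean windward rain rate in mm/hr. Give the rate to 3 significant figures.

Incoming column moisture flux per unit ridge length: F = V × PW = 10.6 × 42.8 = 453.68 mm·m/s.
Spread over the 88 km slope with efficiency ε = 0.34: R = ε·F/W = 0.34 × 453.68 / 88000 m = 1.753e-03 mm/s.
R = 1.753e-03 × 3600 = 6.31 mm/hr.

R ≈ 6.31 mm/hr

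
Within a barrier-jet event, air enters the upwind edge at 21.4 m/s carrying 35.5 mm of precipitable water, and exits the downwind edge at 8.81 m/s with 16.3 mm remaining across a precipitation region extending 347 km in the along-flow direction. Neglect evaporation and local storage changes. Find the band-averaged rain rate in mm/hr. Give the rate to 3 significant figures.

R ≈ 6.39 mm/hr

Column moisture flux per unit crosswind length is F = V × PW.
Inflow: F_in = 21.4 × 35.5 = 759.7 mm·m/s
Outflow: F_out = 8.81 × 16.3 = 143.603 mm·m/s
Steady-state rate R = (F_in − F_out)/L = (759.7 − 143.603) / 347000 m = 1.775e-03 mm/s.
R = 1.775e-03 × 3600 = 6.39 mm/hr.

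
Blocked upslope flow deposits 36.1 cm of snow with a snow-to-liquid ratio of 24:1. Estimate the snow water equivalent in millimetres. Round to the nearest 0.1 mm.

SWE ≈ 15.0 mm

SWE = snow depth / ratio = 36.1 cm / 24 = 1.504 cm = 15.0 mm.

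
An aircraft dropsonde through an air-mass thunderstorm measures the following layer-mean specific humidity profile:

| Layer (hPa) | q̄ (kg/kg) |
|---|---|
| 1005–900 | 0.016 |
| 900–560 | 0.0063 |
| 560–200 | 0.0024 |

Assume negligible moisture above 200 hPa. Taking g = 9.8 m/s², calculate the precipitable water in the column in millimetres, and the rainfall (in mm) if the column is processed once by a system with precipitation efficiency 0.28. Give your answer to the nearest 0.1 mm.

Precipitable water is the column-integrated vapour mass per unit area: PW = (1/g) Σ q̄ Δp, with q in kg/kg and Δp in Pa (1 kg/m² of water = 1 mm).
Layer 1005–900 hPa: Δp = 105 hPa = 10500 Pa, q̄ = 0.016 kg/kg → 0.016 × 10500 / 9.8 = 17.14 mm
Layer 900–560 hPa: Δp = 340 hPa = 34000 Pa, q̄ = 0.0063 kg/kg → 0.0063 × 34000 / 9.8 = 21.86 mm
Layer 560–200 hPa: Δp = 360 hPa = 36000 Pa, q̄ = 0.0024 kg/kg → 0.0024 × 36000 / 9.8 = 8.82 mm
PW = 17.14 + 21.86 + 8.82 = 47.82 ≈ 47.8 mm.
Rainfall = ε × PW = 0.28 × 47.8 = 13.4 mm.

PW ≈ 47.8 mm; rainfall ≈ 13.4 mm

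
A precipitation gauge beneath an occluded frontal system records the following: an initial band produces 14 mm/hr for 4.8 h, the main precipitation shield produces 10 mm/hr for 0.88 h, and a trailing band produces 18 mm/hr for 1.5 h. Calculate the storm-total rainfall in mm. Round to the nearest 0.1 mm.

total ≈ 103.0 mm

Total = Σ Rᵢ Δtᵢ = 14 × 4.8 + 10 × 0.88 + 18 × 1.5
      = 67.2 + 8.8 + 27 = 103.0 mm.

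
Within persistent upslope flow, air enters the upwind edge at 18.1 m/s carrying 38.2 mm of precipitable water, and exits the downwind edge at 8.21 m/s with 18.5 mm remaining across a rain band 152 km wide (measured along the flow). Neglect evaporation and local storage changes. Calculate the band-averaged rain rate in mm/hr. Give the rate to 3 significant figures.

R ≈ 12.8 mm/hr

Column moisture flux per unit crosswind length is F = V × PW.
Inflow: F_in = 18.1 × 38.2 = 691.42 mm·m/s
Outflow: F_out = 8.21 × 18.5 = 151.885 mm·m/s
Steady-state rate R = (F_in − F_out)/L = (691.42 − 151.885) / 152000 m = 3.550e-03 mm/s.
R = 3.550e-03 × 3600 = 12.8 mm/hr.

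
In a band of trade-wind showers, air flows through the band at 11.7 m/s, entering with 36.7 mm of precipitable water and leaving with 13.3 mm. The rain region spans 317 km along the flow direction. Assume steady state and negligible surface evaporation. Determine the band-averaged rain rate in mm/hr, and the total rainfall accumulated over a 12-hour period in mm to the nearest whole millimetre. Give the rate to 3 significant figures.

R ≈ 3.11 mm/hr; total ≈ 37 mm

Column moisture flux per unit crosswind length is F = V × PW.
Inflow: F_in = 11.7 × 36.7 = 429.39 mm·m/s
Outflow: F_out = 11.7 × 13.3 = 155.61 mm·m/s
Steady-state rate R = (F_in − F_out)/L = (429.39 − 155.61) / 317000 m = 8.637e-04 mm/s.
R = 8.637e-04 × 3600 = 3.11 mm/hr.
Over 12 h: total = 3.11 × 12 = 37.32 ≈ 37 mm.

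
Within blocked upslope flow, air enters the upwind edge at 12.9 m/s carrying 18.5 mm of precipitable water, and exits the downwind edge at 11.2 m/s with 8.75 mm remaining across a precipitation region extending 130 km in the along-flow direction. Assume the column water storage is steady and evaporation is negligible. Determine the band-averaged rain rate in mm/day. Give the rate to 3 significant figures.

R ≈ 93.5 mm/day

Column moisture flux per unit crosswind length is F = V × PW.
Inflow: F_in = 12.9 × 18.5 = 238.65 mm·m/s
Outflow: F_out = 11.2 × 8.75 = 98 mm·m/s
Steady-state rate R = (F_in − F_out)/L = (238.65 − 98) / 130000 m = 1.082e-03 mm/s.
R = 1.082e-03 × 3600 × 24 = 93.5 mm/day.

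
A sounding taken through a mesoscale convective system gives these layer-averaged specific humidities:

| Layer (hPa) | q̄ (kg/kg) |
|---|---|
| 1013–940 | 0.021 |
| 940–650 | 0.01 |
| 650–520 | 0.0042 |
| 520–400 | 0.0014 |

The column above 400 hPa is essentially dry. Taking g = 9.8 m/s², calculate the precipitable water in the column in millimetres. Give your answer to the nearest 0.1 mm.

PW ≈ 52.5 mm

Precipitable water is the column-integrated vapour mass per unit area: PW = (1/g) Σ q̄ Δp, with q in kg/kg and Δp in Pa (1 kg/m² of water = 1 mm).
Layer 1013–940 hPa: Δp = 73 hPa = 7300 Pa, q̄ = 0.021 kg/kg → 0.021 × 7300 / 9.8 = 15.64 mm
Layer 940–650 hPa: Δp = 290 hPa = 29000 Pa, q̄ = 0.01 kg/kg → 0.01 × 29000 / 9.8 = 29.59 mm
Layer 650–520 hPa: Δp = 130 hPa = 13000 Pa, q̄ = 0.0042 kg/kg → 0.0042 × 13000 / 9.8 = 5.57 mm
Layer 520–400 hPa: Δp = 120 hPa = 12000 Pa, q̄ = 0.0014 kg/kg → 0.0014 × 12000 / 9.8 = 1.71 mm
PW = 15.64 + 29.59 + 5.57 + 1.71 = 52.51 ≈ 52.5 mm.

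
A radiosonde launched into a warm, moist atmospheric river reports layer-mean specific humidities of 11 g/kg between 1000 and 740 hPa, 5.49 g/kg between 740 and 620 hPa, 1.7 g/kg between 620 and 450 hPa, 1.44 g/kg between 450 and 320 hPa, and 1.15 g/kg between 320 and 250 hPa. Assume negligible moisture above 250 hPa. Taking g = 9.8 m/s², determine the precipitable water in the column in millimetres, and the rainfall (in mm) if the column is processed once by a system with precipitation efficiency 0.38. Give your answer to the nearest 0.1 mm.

PW ≈ 41.6 mm; rainfall ≈ 15.8 mm

Precipitable water is the column-integrated vapour mass per unit area: PW = (1/g) Σ q̄ Δp, with q in kg/kg and Δp in Pa (1 kg/m² of water = 1 mm).
Layer 1000–740 hPa: Δp = 260 hPa = 26000 Pa, q̄ = 0.011 kg/kg → 0.011 × 26000 / 9.8 = 29.18 mm
Layer 740–620 hPa: Δp = 120 hPa = 12000 Pa, q̄ = 0.00549 kg/kg → 0.00549 × 12000 / 9.8 = 6.72 mm
Layer 620–450 hPa: Δp = 170 hPa = 17000 Pa, q̄ = 0.0017 kg/kg → 0.0017 × 17000 / 9.8 = 2.95 mm
Layer 450–320 hPa: Δp = 130 hPa = 13000 Pa, q̄ = 0.00144 kg/kg → 0.00144 × 13000 / 9.8 = 1.91 mm
Layer 320–250 hPa: Δp = 70 hPa = 7000 Pa, q̄ = 0.00115 kg/kg → 0.00115 × 7000 / 9.8 = 0.82 mm
PW = 29.18 + 6.72 + 2.95 + 1.91 + 0.82 = 41.58 ≈ 41.6 mm.
Rainfall = ε × PW = 0.38 × 41.6 = 15.8 mm.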